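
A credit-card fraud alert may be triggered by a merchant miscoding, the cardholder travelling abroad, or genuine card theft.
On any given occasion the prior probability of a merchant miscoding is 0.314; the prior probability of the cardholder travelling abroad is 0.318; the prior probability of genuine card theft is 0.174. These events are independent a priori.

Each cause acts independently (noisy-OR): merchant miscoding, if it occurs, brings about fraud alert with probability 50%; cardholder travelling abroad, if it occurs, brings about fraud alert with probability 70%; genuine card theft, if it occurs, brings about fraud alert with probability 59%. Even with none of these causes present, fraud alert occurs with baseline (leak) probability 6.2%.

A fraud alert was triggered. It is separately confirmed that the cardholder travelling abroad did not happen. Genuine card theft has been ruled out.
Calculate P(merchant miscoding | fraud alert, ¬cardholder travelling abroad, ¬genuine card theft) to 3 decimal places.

P(merchant miscoding | fraud alert, ¬cardholder travelling abroad, ¬genuine card theft) ≈ 0.797

Under noisy-OR, P(fraud alert | causes) = 1 − (1−0.062)·∏(1−qᵢ) over the active causes.
For the numerator, keep only merchant miscoding=true terms: 0.531*0.314 = 0.166734
Denominator P(fraud alert | ¬cardholder travelling abroad, ¬genuine card theft): 0.062*0.686 + 0.531*0.314 = 0.209266
Posterior = 0.166734 / 0.209266 ≈ 0.797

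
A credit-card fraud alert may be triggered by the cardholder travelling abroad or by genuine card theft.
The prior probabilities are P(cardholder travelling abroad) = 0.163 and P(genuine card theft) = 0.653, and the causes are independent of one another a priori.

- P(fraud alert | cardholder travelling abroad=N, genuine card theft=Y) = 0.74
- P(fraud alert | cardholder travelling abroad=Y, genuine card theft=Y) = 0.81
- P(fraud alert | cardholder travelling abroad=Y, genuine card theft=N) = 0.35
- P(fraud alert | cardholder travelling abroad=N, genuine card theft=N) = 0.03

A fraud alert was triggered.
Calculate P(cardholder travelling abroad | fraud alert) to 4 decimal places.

P(fraud alert) = 0.03×0.837×0.347 + 0.74×0.837×0.653 + 0.35×0.163×0.347 + 0.81×0.163×0.653 = 0.008713 + 0.404455 + 0.019796 + 0.086216 = 0.519180
Of this, 0.106012 comes from 0.019796 + 0.086216 (the cardholder travelling abroad=true cases).
So P(cardholder travelling abroad | fraud alert) = 0.106012/0.519180 ≈ 0.2042.

P(cardholder travelling abroad | fraud alert) ≈ 0.2042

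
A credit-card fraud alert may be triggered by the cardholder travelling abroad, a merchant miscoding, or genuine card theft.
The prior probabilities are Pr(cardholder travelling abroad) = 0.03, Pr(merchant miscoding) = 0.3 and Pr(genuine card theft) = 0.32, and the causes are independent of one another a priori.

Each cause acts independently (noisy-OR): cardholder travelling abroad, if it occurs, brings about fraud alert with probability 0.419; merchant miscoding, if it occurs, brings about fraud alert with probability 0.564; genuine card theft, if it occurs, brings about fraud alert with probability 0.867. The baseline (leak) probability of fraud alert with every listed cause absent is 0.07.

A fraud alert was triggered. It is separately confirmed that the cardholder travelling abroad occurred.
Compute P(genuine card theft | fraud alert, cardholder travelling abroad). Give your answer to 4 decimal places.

Under noisy-OR, P(fraud alert | causes) = 1 − (1−0.07)·∏(1−qᵢ) over the active causes.
P(fraud alert | cardholder travelling abroad) = 0.45967×0.7×0.68 + 0.928136×0.7×0.32 + 0.764416×0.3×0.68 + 0.968667×0.3×0.32 = 0.218803 + 0.207902 + 0.155941 + 0.092992 = 0.675638
The genuine card theft-present share is 0.207902 + 0.092992 = 0.300894.
So P(genuine card theft | fraud alert, cardholder travelling abroad) = 0.300894/0.675638 ≈ 0.4453.

P(genuine card theft | fraud alert, cardholder travelling abroad) ≈ 0.4453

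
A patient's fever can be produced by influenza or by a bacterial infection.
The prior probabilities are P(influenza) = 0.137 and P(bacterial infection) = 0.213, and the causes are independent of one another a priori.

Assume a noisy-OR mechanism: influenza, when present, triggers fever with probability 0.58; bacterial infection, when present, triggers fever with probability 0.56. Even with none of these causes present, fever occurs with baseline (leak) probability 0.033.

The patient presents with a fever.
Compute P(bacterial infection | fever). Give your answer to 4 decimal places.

P(bacterial infection | fever) ≈ 0.5998

Under noisy-OR, P(fever | causes) = 1 − (1−0.033)·∏(1−qᵢ) over the active causes.
Numerator (weight on configurations with bacterial infection): 0.105608 + 0.023966 = 0.129574
The normalizing constant is 0.033×0.863×0.787 + 0.57452×0.863×0.213 + 0.59386×0.137×0.787 + 0.821298×0.137×0.213 = 0.216016
Posterior = 0.129574 / 0.216016 ≈ 0.5998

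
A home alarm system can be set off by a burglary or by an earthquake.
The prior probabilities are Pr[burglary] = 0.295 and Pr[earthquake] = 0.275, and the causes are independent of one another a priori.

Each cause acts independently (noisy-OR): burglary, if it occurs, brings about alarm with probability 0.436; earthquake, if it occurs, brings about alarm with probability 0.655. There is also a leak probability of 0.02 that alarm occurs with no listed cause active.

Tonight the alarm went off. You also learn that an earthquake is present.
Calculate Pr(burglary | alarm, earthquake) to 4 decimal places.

Pr(burglary | alarm, earthquake) ≈ 0.3385

Under noisy-OR, P(alarm | causes) = 1 − (1−0.02)·∏(1−qᵢ) over the active causes.
By total probability over both values of burglary:
  P(alarm | earthquake) = 0.6619×0.705 + 0.809312×0.295
        = 0.466639 + 0.238747 = 0.705386
Keeping only the burglary-present terms gives 0.238747, so
  P(burglary | alarm, earthquake) = 0.238747 / 0.705386 ≈ 0.3385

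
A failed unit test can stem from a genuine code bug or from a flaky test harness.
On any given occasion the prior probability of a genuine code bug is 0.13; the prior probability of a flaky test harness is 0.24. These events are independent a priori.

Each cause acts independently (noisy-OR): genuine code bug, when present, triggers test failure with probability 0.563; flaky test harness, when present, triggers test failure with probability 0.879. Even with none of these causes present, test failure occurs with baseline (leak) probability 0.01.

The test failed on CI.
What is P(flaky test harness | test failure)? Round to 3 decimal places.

P(flaky test harness | test failure) ≈ 0.773

Under noisy-OR, P(test failure | causes) = 1 − (1−0.01)·∏(1−qᵢ) over the active causes.
Sum P(test failure|·) weighted by the priors over the 4 (genuine code bug, flaky test harness) configurations:
  P(test failure) = 0.01×0.87×0.76 + 0.88021×0.87×0.24 + 0.56737×0.13×0.76 + 0.947652×0.13×0.24
        = 0.006612 + 0.183788 + 0.056056 + 0.029567 = 0.276023
The terms with flaky test harness present sum to 0.213355, so
  P(flaky test harness | test failure) = 0.213355 / 0.276023 ≈ 0.773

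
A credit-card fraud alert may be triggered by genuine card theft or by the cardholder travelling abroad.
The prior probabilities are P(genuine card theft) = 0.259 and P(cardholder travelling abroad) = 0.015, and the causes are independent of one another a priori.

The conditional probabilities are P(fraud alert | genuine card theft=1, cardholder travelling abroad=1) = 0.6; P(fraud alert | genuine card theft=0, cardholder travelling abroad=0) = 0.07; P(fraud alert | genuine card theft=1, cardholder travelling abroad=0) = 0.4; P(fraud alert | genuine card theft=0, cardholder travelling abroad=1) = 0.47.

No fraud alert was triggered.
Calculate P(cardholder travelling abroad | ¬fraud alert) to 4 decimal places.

P(¬fraud alert) = 0.93·0.741·0.985 + 0.53·0.741·0.015 + 0.6·0.259·0.985 + 0.4·0.259·0.015 = 0.678793 + 0.005891 + 0.153069 + 0.001554 = 0.839307
The cardholder travelling abroad-present share is 0.005891 + 0.001554 = 0.007445.
So P(cardholder travelling abroad | ¬fraud alert) = 0.007445/0.839307 ≈ 0.0089.

P(cardholder travelling abroad | ¬fraud alert) ≈ 0.0089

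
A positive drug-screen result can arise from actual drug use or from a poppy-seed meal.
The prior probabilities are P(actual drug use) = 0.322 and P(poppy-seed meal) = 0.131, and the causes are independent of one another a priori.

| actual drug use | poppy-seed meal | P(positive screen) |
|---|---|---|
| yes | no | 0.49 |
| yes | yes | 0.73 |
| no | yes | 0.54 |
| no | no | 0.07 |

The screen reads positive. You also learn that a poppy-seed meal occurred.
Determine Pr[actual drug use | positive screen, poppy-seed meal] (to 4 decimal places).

Pr[actual drug use | positive screen, poppy-seed meal] ≈ 0.3910

By total probability over both values of actual drug use:
  P(positive screen | poppy-seed meal) = 0.54·0.678 + 0.73·0.322
        = 0.366120 + 0.235060 = 0.601180
Configurations with actual drug use contribute 0.235060, so
  P(actual drug use | positive screen, poppy-seed meal) = 0.235060 / 0.601180 ≈ 0.3910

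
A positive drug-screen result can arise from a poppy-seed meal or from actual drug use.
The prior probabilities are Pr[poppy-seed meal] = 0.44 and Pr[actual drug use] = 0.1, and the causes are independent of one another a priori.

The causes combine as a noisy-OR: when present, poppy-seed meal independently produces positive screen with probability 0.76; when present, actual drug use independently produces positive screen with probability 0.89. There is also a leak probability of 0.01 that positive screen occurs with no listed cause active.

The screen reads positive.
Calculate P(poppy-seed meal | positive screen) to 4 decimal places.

Under noisy-OR, P(positive screen | causes) = 1 − (1−0.01)·∏(1−qᵢ) over the active causes.
Weight on poppy-seed meal=true, given the evidence: 0.301910 + 0.042850 = 0.344760
Denominator P(positive screen): 0.01×0.56×0.9 + 0.8911×0.56×0.1 + 0.7624×0.44×0.9 + 0.973864×0.44×0.1 = 0.399702
P(poppy-seed meal | positive screen) = 0.344760/0.399702 ≈ 0.8625

P(poppy-seed meal | positive screen) ≈ 0.8625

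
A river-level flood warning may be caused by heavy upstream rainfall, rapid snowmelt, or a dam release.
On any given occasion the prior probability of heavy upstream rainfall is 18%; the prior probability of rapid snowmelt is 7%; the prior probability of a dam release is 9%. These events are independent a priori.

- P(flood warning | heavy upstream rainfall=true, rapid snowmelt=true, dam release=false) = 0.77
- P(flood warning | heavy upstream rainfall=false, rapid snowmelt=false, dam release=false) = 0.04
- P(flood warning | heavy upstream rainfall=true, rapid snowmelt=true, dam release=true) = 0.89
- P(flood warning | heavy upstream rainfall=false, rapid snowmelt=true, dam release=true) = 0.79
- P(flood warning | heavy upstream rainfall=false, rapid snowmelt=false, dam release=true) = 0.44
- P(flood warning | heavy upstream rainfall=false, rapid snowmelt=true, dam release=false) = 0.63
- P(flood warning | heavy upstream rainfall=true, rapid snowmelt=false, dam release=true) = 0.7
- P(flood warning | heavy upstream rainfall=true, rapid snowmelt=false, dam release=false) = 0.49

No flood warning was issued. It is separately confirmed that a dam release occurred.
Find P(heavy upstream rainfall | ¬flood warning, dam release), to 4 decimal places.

Sum P(¬flood warning|·) weighted by the priors over the 4 (heavy upstream rainfall, rapid snowmelt) configurations:
  P(¬flood warning | dam release) = 0.56×0.82×0.93 + 0.21×0.82×0.07 + 0.3×0.18×0.93 + 0.11×0.18×0.07
        = 0.427056 + 0.012054 + 0.050220 + 0.001386 = 0.490716
Keeping only the heavy upstream rainfall-present terms gives 0.051606, so
  P(heavy upstream rainfall | ¬flood warning, dam release) = 0.051606 / 0.490716 ≈ 0.1052

P(heavy upstream rainfall | ¬flood warning, dam release) ≈ 0.1052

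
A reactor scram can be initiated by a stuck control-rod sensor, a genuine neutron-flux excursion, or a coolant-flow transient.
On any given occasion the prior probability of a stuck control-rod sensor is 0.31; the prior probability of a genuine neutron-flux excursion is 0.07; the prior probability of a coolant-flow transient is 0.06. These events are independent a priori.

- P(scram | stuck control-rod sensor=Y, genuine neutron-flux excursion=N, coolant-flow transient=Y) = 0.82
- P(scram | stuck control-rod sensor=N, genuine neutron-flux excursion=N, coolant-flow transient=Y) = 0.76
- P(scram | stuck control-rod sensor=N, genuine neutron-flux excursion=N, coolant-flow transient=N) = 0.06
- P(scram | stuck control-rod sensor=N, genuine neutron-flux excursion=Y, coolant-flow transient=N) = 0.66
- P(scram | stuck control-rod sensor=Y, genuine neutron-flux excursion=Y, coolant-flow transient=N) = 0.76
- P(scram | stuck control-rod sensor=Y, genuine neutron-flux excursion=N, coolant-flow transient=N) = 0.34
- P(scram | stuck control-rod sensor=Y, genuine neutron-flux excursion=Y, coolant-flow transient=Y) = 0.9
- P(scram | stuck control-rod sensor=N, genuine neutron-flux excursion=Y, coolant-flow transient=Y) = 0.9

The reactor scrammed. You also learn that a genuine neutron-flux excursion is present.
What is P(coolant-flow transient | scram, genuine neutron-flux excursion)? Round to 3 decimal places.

For the numerator, keep only coolant-flow transient=true terms: 0.037260 + 0.016740 = 0.054000
Denominator P(scram | genuine neutron-flux excursion): 0.66*0.69*0.94 + 0.9*0.69*0.06 + 0.76*0.31*0.94 + 0.9*0.31*0.06 = 0.703540
Posterior = 0.054000 / 0.703540 ≈ 0.077

P(coolant-flow transient | scram, genuine neutron-flux excursion) ≈ 0.077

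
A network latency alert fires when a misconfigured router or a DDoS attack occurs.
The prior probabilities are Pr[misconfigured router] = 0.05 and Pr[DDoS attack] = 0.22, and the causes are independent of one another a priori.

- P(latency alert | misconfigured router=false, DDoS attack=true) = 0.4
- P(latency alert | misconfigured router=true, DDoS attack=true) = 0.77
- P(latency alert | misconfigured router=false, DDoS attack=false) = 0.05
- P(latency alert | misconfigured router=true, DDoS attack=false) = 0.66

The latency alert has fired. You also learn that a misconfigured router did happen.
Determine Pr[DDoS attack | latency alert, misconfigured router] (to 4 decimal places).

By total probability over both values of DDoS attack:
  P(latency alert | misconfigured router) = 0.66·0.78 + 0.77·0.22
        = 0.514800 + 0.169400 = 0.684200
The terms with DDoS attack present sum to 0.169400, so
  P(DDoS attack | latency alert, misconfigured router) = 0.169400 / 0.684200 ≈ 0.2476

Pr[DDoS attack | latency alert, misconfigured router] ≈ 0.2476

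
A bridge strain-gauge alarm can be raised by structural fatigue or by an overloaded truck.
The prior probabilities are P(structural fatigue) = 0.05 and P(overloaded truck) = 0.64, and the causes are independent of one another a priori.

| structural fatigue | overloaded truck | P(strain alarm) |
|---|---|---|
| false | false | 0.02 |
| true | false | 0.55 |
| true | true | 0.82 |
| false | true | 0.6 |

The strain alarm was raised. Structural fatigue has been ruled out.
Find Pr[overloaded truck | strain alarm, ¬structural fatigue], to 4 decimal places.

By total probability over both values of overloaded truck:
  P(strain alarm | ¬structural fatigue) = 0.02×0.36 + 0.6×0.64
        = 0.007200 + 0.384000 = 0.391200
The terms with overloaded truck present sum to 0.384000, so
  P(overloaded truck | strain alarm, ¬structural fatigue) = 0.384000 / 0.391200 ≈ 0.9816

Pr[overloaded truck | strain alarm, ¬structural fatigue] ≈ 0.9816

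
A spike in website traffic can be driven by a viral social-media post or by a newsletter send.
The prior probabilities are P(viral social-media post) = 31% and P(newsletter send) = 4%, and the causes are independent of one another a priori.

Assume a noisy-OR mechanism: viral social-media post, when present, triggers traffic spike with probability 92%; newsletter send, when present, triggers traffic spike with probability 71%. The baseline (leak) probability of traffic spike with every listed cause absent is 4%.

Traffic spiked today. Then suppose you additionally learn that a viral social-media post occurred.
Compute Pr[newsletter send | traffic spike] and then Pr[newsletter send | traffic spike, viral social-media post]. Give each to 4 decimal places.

Under noisy-OR, P(traffic spike | causes) = 1 − (1−0.04)·∏(1−qᵢ) over the active causes.
P(traffic spike) = 0.04×0.69×0.96 + 0.7216×0.69×0.04 + 0.9232×0.31×0.96 + 0.977728×0.31×0.04 = 0.026496 + 0.019916 + 0.274744 + 0.012124 = 0.333280
The newsletter send-present share is 0.019916 + 0.012124 = 0.032040.
Hence the posterior is 0.032040/0.333280 ≈ 0.0961.

Now also conditioning on viral social-media post=true:
Enumerate both values of newsletter send and weight by the priors:
  P(traffic spike | viral social-media post) = 0.9232×0.96 + 0.977728×0.04
        = 0.886272 + 0.039109 = 0.925381
The terms with newsletter send present sum to 0.039109, so
  P(newsletter send | traffic spike, viral social-media post) = 0.039109 / 0.925381 ≈ 0.0423
The drop from 0.0961 to 0.0423 is the explaining-away (discounting) effect.

Pr[newsletter send | traffic spike] ≈ 0.0961; Pr[newsletter send | traffic spike, viral social-media post] ≈ 0.0423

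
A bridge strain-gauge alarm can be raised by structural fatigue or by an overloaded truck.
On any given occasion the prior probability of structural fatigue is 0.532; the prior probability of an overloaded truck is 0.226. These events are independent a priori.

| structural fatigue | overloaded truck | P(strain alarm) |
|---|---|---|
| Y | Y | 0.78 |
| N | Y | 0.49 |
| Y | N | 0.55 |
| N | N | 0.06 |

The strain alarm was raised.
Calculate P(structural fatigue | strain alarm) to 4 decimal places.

P(strain alarm) = 0.06*0.468*0.774 + 0.49*0.468*0.226 + 0.55*0.532*0.774 + 0.78*0.532*0.226 = 0.021734 + 0.051826 + 0.226472 + 0.093781 = 0.393813
Of this, 0.320253 comes from 0.226472 + 0.093781 (the structural fatigue=true cases).
Hence the posterior is 0.320253/0.393813 ≈ 0.8132.

P(structural fatigue | strain alarm) ≈ 0.8132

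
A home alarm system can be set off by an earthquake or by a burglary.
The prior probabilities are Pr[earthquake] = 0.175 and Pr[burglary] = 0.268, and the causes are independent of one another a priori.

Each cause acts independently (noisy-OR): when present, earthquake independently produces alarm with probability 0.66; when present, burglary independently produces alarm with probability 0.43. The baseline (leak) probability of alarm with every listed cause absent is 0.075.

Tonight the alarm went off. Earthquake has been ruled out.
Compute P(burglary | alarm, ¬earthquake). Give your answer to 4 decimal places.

Under noisy-OR, P(alarm | causes) = 1 − (1−0.075)·∏(1−qᵢ) over the active causes.
Numerator (weight on configurations with burglary): 0.47275·0.268 = 0.126697
The normalizing constant is 0.075·0.732 + 0.47275·0.268 = 0.181597
Posterior = 0.126697 / 0.181597 ≈ 0.6977

P(burglary | alarm, ¬earthquake) ≈ 0.6977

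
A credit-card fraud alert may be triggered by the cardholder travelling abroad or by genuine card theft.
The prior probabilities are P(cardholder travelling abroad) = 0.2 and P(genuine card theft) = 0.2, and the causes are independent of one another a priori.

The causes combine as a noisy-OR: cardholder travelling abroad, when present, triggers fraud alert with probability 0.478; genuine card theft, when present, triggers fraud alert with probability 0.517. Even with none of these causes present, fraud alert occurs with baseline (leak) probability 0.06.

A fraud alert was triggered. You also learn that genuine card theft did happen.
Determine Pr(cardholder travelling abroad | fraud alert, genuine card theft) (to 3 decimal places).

Under noisy-OR, P(fraud alert | causes) = 1 − (1−0.06)·∏(1−qᵢ) over the active causes.
Enumerate both values of cardholder travelling abroad and weight by the priors:
  P(fraud alert | genuine card theft) = 0.54598×0.8 + 0.763002×0.2
        = 0.436784 + 0.152600 = 0.589384
The terms with cardholder travelling abroad present sum to 0.152600, so
  P(cardholder travelling abroad | fraud alert, genuine card theft) = 0.152600 / 0.589384 ≈ 0.259

Pr(cardholder travelling abroad | fraud alert, genuine card theft) ≈ 0.259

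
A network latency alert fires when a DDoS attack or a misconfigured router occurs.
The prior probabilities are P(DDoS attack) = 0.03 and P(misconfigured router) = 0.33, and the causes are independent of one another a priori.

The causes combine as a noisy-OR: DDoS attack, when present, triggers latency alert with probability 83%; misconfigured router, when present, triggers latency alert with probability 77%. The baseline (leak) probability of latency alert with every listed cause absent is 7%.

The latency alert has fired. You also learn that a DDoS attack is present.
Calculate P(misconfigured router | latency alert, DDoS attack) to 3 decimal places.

P(misconfigured router | latency alert, DDoS attack) ≈ 0.361

Under noisy-OR, P(latency alert | causes) = 1 − (1−0.07)·∏(1−qᵢ) over the active causes.
For the numerator, keep only misconfigured router=true terms: 0.963637·0.33 = 0.318000
Denominator P(latency alert | DDoS attack): 0.8419·0.67 + 0.963637·0.33 = 0.882073
Posterior = 0.318000 / 0.882073 ≈ 0.361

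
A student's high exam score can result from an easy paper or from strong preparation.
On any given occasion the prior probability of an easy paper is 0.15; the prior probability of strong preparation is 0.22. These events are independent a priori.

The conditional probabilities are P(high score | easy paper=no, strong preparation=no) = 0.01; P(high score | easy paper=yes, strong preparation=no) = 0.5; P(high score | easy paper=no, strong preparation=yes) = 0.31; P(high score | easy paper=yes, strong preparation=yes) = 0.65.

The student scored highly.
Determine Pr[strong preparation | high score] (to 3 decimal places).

P(high score) = 0.01*0.85*0.78 + 0.31*0.85*0.22 + 0.5*0.15*0.78 + 0.65*0.15*0.22 = 0.006630 + 0.057970 + 0.058500 + 0.021450 = 0.144550
Restricting to configurations with strong preparation present: 0.057970 + 0.021450 = 0.079420.
So P(strong preparation | high score) = 0.079420/0.144550 ≈ 0.549.

Pr[strong preparation | high score] ≈ 0.549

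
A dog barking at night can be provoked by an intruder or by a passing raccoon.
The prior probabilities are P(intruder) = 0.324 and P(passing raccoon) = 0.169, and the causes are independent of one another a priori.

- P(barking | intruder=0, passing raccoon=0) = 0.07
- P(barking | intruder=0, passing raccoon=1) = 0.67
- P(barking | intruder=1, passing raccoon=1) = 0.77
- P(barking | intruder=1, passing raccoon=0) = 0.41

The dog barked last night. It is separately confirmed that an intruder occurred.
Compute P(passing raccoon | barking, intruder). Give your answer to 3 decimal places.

P(barking | intruder) = 0.41·0.831 + 0.77·0.169 = 0.340710 + 0.130130 = 0.470840
Of this, 0.130130 comes from 0.77·0.169 (the passing raccoon=true cases).
P(passing raccoon | barking, intruder) = 0.130130 / 0.470840 ≈ 0.276

P(passing raccoon | barking, intruder) ≈ 0.276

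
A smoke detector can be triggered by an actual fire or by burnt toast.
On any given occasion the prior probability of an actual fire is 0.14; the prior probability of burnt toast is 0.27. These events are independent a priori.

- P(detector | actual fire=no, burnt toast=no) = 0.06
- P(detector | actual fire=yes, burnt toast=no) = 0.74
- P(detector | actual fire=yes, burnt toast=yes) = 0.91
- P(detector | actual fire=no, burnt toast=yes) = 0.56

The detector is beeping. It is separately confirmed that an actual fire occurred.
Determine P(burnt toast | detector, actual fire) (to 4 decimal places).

P(burnt toast | detector, actual fire) ≈ 0.3126

For the numerator, keep only burnt toast=true terms: 0.91×0.27 = 0.245700
The normalizing constant is 0.74×0.73 + 0.91×0.27 = 0.785900
Posterior = 0.245700 / 0.785900 ≈ 0.3126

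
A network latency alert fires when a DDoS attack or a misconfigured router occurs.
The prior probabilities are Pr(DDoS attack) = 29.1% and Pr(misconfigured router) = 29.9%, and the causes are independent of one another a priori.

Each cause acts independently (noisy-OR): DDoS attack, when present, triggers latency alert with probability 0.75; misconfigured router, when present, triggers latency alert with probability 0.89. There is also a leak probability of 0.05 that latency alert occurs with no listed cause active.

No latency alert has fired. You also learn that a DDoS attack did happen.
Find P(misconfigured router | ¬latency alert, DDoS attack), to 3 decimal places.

Under noisy-OR, P(latency alert | causes) = 1 − (1−0.05)·∏(1−qᵢ) over the active causes.
For the numerator, keep only misconfigured router=true terms: 0.026125×0.299 = 0.007811
The normalizing constant is 0.2375×0.701 + 0.026125×0.299 = 0.174298
Posterior = 0.007811 / 0.174298 ≈ 0.045

P(misconfigured router | ¬latency alert, DDoS attack) ≈ 0.045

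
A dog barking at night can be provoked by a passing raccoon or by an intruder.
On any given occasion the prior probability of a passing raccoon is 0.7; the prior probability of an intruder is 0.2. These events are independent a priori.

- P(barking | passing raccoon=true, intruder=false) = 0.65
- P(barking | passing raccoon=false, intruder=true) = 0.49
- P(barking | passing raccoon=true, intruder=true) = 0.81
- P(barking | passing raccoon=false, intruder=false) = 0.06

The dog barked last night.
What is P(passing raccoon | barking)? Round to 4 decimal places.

P(passing raccoon | barking) ≈ 0.9160

P(barking) = 0.06*0.3*0.8 + 0.49*0.3*0.2 + 0.65*0.7*0.8 + 0.81*0.7*0.2 = 0.014400 + 0.029400 + 0.364000 + 0.113400 = 0.521200
Restricting to configurations with passing raccoon present: 0.364000 + 0.113400 = 0.477400.
P(passing raccoon | barking) = 0.477400 / 0.521200 ≈ 0.9160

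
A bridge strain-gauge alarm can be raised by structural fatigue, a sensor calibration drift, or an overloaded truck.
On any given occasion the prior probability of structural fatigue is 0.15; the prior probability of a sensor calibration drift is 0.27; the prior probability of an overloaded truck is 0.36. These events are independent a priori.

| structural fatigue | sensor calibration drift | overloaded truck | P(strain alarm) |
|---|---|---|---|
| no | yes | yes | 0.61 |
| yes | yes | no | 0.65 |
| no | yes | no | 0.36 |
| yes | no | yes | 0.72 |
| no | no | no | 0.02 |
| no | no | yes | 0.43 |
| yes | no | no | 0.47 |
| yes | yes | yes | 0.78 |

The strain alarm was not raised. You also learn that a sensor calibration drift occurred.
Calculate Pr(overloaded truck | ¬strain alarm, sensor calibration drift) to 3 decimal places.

Pr(overloaded truck | ¬strain alarm, sensor calibration drift) ≈ 0.256

P(¬strain alarm | sensor calibration drift) = 0.64×0.85×0.64 + 0.39×0.85×0.36 + 0.35×0.15×0.64 + 0.22×0.15×0.36 = 0.348160 + 0.119340 + 0.033600 + 0.011880 = 0.512980
Restricting to configurations with overloaded truck present: 0.119340 + 0.011880 = 0.131220.
So P(overloaded truck | ¬strain alarm, sensor calibration drift) = 0.131220/0.512980 ≈ 0.256.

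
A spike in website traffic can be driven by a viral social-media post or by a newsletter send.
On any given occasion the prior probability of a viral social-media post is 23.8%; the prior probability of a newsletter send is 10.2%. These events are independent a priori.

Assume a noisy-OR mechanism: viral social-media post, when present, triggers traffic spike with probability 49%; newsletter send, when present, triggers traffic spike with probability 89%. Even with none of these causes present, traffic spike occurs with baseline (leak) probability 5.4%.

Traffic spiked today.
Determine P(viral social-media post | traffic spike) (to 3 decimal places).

Under noisy-OR, P(traffic spike | causes) = 1 − (1−0.054)·∏(1−qᵢ) over the active causes.
Sum P(traffic spike|·) weighted by the priors over the 4 (viral social-media post, newsletter send) configurations:
  P(traffic spike) = 0.054*0.762*0.898 + 0.89594*0.762*0.102 + 0.51754*0.238*0.898 + 0.946929*0.238*0.102
        = 0.036951 + 0.069636 + 0.110611 + 0.022988 = 0.240186
The terms with viral social-media post present sum to 0.133599, so
  P(viral social-media post | traffic spike) = 0.133599 / 0.240186 ≈ 0.556

P(viral social-media post | traffic spike) ≈ 0.556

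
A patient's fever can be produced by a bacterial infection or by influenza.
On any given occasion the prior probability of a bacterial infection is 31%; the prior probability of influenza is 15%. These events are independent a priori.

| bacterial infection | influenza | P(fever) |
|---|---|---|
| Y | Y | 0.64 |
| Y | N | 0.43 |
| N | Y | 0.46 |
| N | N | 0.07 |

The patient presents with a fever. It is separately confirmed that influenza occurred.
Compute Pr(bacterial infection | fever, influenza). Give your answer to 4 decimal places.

Pr(bacterial infection | fever, influenza) ≈ 0.3846

P(fever | influenza) = 0.46×0.69 + 0.64×0.31 = 0.317400 + 0.198400 = 0.515800
Of this, 0.198400 comes from 0.64×0.31 (the bacterial infection=true cases).
So P(bacterial infection | fever, influenza) = 0.198400/0.515800 ≈ 0.3846.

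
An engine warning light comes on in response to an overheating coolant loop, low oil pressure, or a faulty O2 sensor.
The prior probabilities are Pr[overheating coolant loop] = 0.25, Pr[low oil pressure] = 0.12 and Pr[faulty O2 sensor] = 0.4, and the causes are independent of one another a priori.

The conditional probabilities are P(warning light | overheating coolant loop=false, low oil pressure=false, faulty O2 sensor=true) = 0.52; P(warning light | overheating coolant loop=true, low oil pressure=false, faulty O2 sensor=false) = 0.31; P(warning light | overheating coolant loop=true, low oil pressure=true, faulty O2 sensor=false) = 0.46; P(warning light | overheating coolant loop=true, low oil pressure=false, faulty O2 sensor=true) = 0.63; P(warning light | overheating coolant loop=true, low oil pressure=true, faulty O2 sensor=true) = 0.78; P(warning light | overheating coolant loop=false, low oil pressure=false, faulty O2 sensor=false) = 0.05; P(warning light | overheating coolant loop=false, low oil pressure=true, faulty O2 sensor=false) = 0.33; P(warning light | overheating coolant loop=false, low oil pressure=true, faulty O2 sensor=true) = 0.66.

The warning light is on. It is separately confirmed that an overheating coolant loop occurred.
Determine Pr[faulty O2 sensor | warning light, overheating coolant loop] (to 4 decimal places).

Pr[faulty O2 sensor | warning light, overheating coolant loop] ≈ 0.5684

Sum P(warning light|·) weighted by the priors over the 4 (low oil pressure, faulty O2 sensor) configurations:
  P(warning light | overheating coolant loop) = 0.31*0.88*0.6 + 0.63*0.88*0.4 + 0.46*0.12*0.6 + 0.78*0.12*0.4
        = 0.163680 + 0.221760 + 0.033120 + 0.037440 = 0.456000
Configurations with faulty O2 sensor contribute 0.259200, so
  P(faulty O2 sensor | warning light, overheating coolant loop) = 0.259200 / 0.456000 ≈ 0.5684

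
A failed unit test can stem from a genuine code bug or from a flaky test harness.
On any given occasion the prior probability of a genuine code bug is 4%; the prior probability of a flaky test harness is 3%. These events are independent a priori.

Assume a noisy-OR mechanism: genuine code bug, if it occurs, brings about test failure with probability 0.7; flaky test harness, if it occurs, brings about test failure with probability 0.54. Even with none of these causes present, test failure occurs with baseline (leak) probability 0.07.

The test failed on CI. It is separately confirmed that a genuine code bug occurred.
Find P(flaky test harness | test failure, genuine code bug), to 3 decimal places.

P(flaky test harness | test failure, genuine code bug) ≈ 0.036

Under noisy-OR, P(test failure | causes) = 1 − (1−0.07)·∏(1−qᵢ) over the active causes.
P(test failure | genuine code bug) = 0.721*0.97 + 0.87166*0.03 = 0.699370 + 0.026150 = 0.725520
The flaky test harness-present share is 0.87166*0.03 = 0.026150.
So P(flaky test harness | test failure, genuine code bug) = 0.026150/0.725520 ≈ 0.036.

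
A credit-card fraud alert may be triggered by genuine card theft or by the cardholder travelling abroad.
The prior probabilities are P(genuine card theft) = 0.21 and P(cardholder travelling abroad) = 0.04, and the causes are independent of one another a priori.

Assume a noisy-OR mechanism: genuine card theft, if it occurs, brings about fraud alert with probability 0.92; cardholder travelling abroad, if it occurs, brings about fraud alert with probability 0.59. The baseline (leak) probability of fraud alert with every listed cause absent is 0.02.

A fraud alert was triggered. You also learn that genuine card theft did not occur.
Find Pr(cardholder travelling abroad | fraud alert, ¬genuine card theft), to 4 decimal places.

Under noisy-OR, P(fraud alert | causes) = 1 − (1−0.02)·∏(1−qᵢ) over the active causes.
By total probability over both values of cardholder travelling abroad:
  P(fraud alert | ¬genuine card theft) = 0.02*0.96 + 0.5982*0.04
        = 0.019200 + 0.023928 = 0.043128
Keeping only the cardholder travelling abroad-present terms gives 0.023928, so
  P(cardholder travelling abroad | fraud alert, ¬genuine card theft) = 0.023928 / 0.043128 ≈ 0.5548

Pr(cardholder travelling abroad | fraud alert, ¬genuine card theft) ≈ 0.5548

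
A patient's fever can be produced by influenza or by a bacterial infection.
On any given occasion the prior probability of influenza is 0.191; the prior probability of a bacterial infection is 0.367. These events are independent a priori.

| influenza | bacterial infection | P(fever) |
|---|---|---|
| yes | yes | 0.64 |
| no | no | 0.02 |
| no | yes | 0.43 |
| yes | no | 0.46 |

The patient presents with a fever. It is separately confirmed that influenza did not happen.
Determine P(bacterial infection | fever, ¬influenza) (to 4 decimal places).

P(fever | ¬influenza) = 0.02×0.633 + 0.43×0.367 = 0.012660 + 0.157810 = 0.170470
Restricting to configurations with bacterial infection present: 0.43×0.367 = 0.157810.
Hence the posterior is 0.157810/0.170470 ≈ 0.9257.

P(bacterial infection | fever, ¬influenza) ≈ 0.9257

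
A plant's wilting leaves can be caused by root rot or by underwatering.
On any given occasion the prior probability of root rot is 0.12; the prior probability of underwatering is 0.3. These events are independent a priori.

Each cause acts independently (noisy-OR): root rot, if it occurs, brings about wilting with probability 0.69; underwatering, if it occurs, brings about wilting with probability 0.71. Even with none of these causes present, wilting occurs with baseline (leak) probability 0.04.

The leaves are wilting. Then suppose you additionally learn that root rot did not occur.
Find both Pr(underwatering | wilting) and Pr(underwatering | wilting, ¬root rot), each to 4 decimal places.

Under noisy-OR, P(wilting | causes) = 1 − (1−0.04)·∏(1−qᵢ) over the active causes.
For the numerator, keep only underwatering=true terms: 0.190502 + 0.032893 = 0.223395
Denominator P(wilting): 0.04·0.88·0.7 + 0.7216·0.88·0.3 + 0.7024·0.12·0.7 + 0.913696·0.12·0.3 = 0.307037
Posterior = 0.223395 / 0.307037 ≈ 0.7276

Now condition on the additional information:
Weight on underwatering=true, given the evidence: 0.7216*0.3 = 0.216480
Normalizer over all consistent configurations: 0.04*0.7 + 0.7216*0.3 = 0.244480
Posterior = 0.216480 / 0.244480 ≈ 0.8855

Pr(underwatering | wilting) ≈ 0.7276; Pr(underwatering | wilting, ¬root rot) ≈ 0.8855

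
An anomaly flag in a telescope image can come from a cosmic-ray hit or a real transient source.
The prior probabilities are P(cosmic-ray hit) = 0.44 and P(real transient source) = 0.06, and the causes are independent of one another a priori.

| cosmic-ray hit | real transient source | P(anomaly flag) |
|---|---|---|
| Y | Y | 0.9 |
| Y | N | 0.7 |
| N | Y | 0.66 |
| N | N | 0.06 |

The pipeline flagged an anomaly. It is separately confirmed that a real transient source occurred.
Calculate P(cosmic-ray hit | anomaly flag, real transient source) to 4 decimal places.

Sum P(anomaly flag|·) weighted by the priors over both values of cosmic-ray hit:
  P(anomaly flag | real transient source) = 0.66×0.56 + 0.9×0.44
        = 0.369600 + 0.396000 = 0.765600
The terms with cosmic-ray hit present sum to 0.396000, so
  P(cosmic-ray hit | anomaly flag, real transient source) = 0.396000 / 0.765600 ≈ 0.5172

P(cosmic-ray hit | anomaly flag, real transient source) ≈ 0.5172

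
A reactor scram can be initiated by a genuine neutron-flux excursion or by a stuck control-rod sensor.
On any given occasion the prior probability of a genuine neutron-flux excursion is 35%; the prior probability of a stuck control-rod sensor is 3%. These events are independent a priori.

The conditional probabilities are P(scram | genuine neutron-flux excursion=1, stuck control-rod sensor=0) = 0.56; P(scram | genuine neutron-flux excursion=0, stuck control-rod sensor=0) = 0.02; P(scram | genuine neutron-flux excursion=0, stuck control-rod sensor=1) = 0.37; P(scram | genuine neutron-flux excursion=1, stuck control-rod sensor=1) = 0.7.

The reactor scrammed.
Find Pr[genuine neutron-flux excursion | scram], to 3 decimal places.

Weight on genuine neutron-flux excursion=true, given the evidence: 0.190120 + 0.007350 = 0.197470
Normalizer over all consistent configurations: 0.02·0.65·0.97 + 0.37·0.65·0.03 + 0.56·0.35·0.97 + 0.7·0.35·0.03 = 0.217295
P(genuine neutron-flux excursion | scram) = 0.197470/0.217295 ≈ 0.909

Pr[genuine neutron-flux excursion | scram] ≈ 0.909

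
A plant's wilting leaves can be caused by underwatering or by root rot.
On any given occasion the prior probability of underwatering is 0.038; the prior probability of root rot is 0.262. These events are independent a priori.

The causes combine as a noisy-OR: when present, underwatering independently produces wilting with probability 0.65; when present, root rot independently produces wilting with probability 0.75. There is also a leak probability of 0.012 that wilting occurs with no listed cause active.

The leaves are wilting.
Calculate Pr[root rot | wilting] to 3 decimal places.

Under noisy-OR, P(wilting | causes) = 1 − (1−0.012)·∏(1−qᵢ) over the active causes.
Enumerate the 4 (underwatering, root rot) configurations and weight by the priors:
  P(wilting) = 0.012×0.962×0.738 + 0.753×0.962×0.262 + 0.6542×0.038×0.738 + 0.91355×0.038×0.262
        = 0.008519 + 0.189789 + 0.018346 + 0.009095 = 0.225749
Keeping only the root rot-present terms gives 0.198884, so
  P(root rot | wilting) = 0.198884 / 0.225749 ≈ 0.881

Pr[root rot | wilting] ≈ 0.881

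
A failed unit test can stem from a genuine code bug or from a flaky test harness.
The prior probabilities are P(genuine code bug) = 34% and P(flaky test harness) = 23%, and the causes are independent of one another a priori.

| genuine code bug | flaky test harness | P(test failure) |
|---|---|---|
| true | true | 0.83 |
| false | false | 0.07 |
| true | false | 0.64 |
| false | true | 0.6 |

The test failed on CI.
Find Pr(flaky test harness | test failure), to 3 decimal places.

Weight on flaky test harness=true, given the evidence: 0.091080 + 0.064906 = 0.155986
Normalizer over all consistent configurations: 0.07*0.66*0.77 + 0.6*0.66*0.23 + 0.64*0.34*0.77 + 0.83*0.34*0.23 = 0.359112
Posterior = 0.155986 / 0.359112 ≈ 0.434

Pr(flaky test harness | test failure) ≈ 0.434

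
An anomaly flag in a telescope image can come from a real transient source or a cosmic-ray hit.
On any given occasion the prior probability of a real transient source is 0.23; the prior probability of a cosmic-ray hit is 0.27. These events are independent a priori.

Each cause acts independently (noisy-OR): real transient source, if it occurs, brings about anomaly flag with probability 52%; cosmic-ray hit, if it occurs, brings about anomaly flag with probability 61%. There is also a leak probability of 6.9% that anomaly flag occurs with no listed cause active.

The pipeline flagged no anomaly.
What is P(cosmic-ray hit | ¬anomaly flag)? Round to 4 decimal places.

Under noisy-OR, P(anomaly flag | causes) = 1 − (1−0.069)·∏(1−qᵢ) over the active causes.
Enumerate the 4 (real transient source, cosmic-ray hit) configurations and weight by the priors:
  P(¬anomaly flag) = 0.931·0.77·0.73 + 0.36309·0.77·0.27 + 0.44688·0.23·0.73 + 0.174283·0.23·0.27
        = 0.523315 + 0.075486 + 0.075031 + 0.010823 = 0.684655
The terms with cosmic-ray hit present sum to 0.086309, so
  P(cosmic-ray hit | ¬anomaly flag) = 0.086309 / 0.684655 ≈ 0.1261

P(cosmic-ray hit | ¬anomaly flag) ≈ 0.1261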